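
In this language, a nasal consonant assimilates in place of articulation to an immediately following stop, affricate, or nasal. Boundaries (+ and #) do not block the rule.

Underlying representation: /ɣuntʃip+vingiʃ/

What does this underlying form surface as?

/n/ before /tʃ/ (palatal) → [ɲ]
/n/ before /g/ (velar) → [ŋ]

[ɣuɲtʃip+viŋgiʃ]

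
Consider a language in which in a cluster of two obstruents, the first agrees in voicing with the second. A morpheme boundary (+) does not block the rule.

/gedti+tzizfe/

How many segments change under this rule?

3

/d/ before /t/ (voiceless) → [t]
/t/ before /z/ (voiced) → [d]
/z/ before /f/ (voiceless) → [s]
3 segments change.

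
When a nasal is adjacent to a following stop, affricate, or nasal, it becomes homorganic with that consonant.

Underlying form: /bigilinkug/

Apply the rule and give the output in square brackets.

[bigiliŋkug]

/n/ before /k/ (velar) → [ŋ]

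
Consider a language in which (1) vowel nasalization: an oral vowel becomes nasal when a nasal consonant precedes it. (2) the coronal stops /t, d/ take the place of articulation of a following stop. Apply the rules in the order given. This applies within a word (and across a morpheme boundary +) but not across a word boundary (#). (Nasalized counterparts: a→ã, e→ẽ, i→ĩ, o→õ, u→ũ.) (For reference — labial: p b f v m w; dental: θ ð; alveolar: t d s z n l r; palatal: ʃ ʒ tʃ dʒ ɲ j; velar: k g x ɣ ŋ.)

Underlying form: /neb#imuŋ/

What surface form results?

Rule 1: /e/ after nasal /n/ → [ẽ]
Rule 1: /u/ after nasal /m/ → [ũ]
After rule 1: nẽb#imũŋ
Rule 2: no segment meets the rule's conditions; no change.

[nẽb#imũŋ]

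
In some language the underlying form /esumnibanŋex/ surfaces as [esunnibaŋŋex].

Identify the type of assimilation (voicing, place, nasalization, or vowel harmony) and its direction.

/m/→[n] /n/→[ŋ].
Each target copies a feature from the following segment, so the direction is regressive.

place assimilation, regressive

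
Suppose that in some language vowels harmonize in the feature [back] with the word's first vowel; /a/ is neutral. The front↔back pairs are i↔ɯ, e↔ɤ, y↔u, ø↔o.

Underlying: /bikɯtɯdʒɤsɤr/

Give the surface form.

/ɯ/ harmonizes with /i/ ([-back]) → [i]
/ɯ/ harmonizes with /i/ ([-back]) → [i]
/ɤ/ harmonizes with /i/ ([-back]) → [e]
/ɤ/ harmonizes with /i/ ([-back]) → [e]

[bikitidʒeser]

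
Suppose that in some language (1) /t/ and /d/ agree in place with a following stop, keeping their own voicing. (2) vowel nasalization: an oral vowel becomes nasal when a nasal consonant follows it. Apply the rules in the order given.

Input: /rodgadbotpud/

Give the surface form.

[roggabboppud]

Rule 1: /d/ before /g/ (velar) → [g]
Rule 1: /d/ before /b/ (labial) → [b]
Rule 1: /t/ before /p/ (labial) → [p]
After rule 1: roggabboppud
Rule 2: no segment meets the rule's conditions; no change.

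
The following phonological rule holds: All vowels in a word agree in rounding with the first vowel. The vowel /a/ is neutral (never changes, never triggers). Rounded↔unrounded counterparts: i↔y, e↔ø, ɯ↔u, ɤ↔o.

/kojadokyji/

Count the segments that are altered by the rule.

1

/i/ harmonizes with /o/ ([+round]) → [y]
1 segment changes.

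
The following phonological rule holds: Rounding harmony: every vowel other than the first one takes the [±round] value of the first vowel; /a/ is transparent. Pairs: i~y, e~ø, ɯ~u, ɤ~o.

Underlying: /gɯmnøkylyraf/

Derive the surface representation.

/ø/ harmonizes with /ɯ/ ([-round]) → [e]
/y/ harmonizes with /ɯ/ ([-round]) → [i]
/y/ harmonizes with /ɯ/ ([-round]) → [i]

[gɯmnekiliraf]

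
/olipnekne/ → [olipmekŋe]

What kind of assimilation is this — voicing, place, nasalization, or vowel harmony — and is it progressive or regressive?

place assimilation, progressive

/n/→[m] /n/→[ŋ].
Each target copies a feature from the preceding segment, so the direction is progressive.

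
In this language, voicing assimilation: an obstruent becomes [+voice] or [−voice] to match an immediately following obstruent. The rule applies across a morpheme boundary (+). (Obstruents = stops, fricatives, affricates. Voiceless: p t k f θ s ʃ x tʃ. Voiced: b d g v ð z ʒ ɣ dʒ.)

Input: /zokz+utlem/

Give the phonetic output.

/k/ before /z/ (voiced) → [g]

[zogz+utlem]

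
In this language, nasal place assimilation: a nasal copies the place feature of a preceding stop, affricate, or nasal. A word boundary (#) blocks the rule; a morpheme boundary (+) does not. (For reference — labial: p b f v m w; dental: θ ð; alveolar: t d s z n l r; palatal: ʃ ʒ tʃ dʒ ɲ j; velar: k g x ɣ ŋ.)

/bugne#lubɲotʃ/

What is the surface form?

/n/ after /g/ (velar) → [ŋ]
/ɲ/ after /b/ (labial) → [m]

[bugŋe#lubmotʃ]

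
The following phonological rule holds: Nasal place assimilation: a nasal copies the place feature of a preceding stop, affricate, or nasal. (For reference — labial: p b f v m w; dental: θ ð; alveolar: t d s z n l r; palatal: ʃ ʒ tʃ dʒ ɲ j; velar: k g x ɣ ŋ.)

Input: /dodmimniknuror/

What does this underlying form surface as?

[dodnimmikŋuror]

/m/ after /d/ (alveolar) → [n]
/n/ after /m/ (labial) → [m]
/n/ after /k/ (velar) → [ŋ]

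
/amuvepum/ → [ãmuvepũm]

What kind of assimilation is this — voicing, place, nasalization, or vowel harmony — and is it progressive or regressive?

nasalization, regressive

/a/→[ã] /u/→[ũ].
Each target copies a feature from the following segment, so the direction is regressive.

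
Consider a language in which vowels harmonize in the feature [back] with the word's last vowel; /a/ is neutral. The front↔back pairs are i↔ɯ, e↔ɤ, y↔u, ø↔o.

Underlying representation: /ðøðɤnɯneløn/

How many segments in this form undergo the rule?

/ɤ/ harmonizes with /ø/ ([-back]) → [e]
/ɯ/ harmonizes with /ø/ ([-back]) → [i]
2 segments change.

2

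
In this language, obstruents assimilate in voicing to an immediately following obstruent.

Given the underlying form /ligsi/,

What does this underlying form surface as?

/g/ before /s/ (voiceless) → [k]

[liksi]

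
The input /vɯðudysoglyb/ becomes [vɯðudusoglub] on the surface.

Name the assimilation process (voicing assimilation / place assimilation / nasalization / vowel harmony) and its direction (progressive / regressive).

/y/→[u] /y/→[u].
Vowels agree with the first vowel, so the harmony is progressive.

vowel harmony, progressive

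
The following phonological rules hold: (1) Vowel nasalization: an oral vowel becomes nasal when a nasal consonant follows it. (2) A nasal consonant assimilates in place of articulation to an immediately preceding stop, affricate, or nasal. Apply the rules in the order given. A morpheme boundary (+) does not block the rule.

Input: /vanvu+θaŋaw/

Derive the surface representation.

Rule 1: /a/ before nasal /n/ → [ã]
Rule 1: /a/ before nasal /ŋ/ → [ã]
After rule 1: vãnvu+θãŋaw
Rule 2: no segment meets the rule's conditions; no change.

[vãnvu+θãŋaw]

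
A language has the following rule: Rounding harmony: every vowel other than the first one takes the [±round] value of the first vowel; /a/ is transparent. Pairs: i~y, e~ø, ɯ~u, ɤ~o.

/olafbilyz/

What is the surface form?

[olafbylyz]

/i/ harmonizes with /o/ ([+round]) → [y]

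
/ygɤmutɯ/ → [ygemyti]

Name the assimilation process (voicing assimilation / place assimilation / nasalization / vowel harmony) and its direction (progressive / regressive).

vowel harmony, progressive

/ɤ/→[e] /u/→[y] /ɯ/→[i].
Vowels agree with the first vowel, so the harmony is progressive.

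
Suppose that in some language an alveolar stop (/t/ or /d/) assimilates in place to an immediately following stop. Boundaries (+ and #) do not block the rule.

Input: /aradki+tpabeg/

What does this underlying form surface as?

/d/ before /k/ (velar) → [g]
/t/ before /p/ (labial) → [p]

[aragki+ppabeg]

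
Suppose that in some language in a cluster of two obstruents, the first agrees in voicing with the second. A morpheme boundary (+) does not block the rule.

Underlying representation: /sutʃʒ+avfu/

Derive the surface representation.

[sudʒʒ+affu]

/tʃ/ before /ʒ/ (voiced) → [dʒ]
/v/ before /f/ (voiceless) → [f]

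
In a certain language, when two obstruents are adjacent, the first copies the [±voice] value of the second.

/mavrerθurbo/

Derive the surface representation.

[mavrerθurbo]

no segment meets the rule's conditions; no change.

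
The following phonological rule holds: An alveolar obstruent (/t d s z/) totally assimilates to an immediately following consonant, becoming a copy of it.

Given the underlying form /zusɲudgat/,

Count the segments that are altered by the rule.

/s/ before /ɲ/ → [ɲ] (total assimilation)
/d/ before /g/ → [g] (total assimilation)
2 segments change.

2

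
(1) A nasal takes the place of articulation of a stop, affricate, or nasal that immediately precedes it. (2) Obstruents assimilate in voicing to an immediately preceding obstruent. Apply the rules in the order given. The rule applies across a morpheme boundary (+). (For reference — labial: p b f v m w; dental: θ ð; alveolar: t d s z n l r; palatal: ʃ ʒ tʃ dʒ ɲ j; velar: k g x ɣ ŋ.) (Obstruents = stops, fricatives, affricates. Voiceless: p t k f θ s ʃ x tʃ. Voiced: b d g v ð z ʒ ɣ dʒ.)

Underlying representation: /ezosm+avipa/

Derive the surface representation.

Rule 1: no segment meets the rule's conditions; no change.
After rule 1: ezosm+avipa
Rule 2: no segment meets the rule's conditions; no change.

[ezosm+avipa]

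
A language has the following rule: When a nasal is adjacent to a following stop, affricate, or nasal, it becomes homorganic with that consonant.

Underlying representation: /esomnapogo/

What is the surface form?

[esonnapogo]

/m/ before /n/ (alveolar) → [n]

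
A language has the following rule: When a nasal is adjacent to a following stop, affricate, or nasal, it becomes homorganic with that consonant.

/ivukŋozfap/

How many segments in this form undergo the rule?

No segment meets the rule's conditions.

0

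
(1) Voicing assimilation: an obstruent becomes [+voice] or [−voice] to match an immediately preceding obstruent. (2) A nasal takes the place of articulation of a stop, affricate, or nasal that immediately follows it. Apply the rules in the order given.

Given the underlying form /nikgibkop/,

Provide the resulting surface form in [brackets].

[nikkibgop]

Rule 1: /g/ after /k/ (voiceless) → [k]
Rule 1: /k/ after /b/ (voiced) → [g]
After rule 1: nikkibgop
Rule 2: no segment meets the rule's conditions; no change.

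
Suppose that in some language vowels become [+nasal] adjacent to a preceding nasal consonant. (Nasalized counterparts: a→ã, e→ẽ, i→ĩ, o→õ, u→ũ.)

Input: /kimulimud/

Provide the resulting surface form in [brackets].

/u/ after nasal /m/ → [ũ]
/u/ after nasal /m/ → [ũ]

[kimũlimũd]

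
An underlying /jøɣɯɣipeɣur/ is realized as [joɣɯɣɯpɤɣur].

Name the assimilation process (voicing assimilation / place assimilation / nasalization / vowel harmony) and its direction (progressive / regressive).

vowel harmony, regressive

/ø/→[o] /i/→[ɯ] /e/→[ɤ].
Vowels agree with the last vowel, so the harmony is regressive.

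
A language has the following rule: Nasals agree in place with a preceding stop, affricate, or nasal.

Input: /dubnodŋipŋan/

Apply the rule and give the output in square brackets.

[dubmodnipman]

/n/ after /b/ (labial) → [m]
/ŋ/ after /d/ (alveolar) → [n]
/ŋ/ after /p/ (labial) → [m]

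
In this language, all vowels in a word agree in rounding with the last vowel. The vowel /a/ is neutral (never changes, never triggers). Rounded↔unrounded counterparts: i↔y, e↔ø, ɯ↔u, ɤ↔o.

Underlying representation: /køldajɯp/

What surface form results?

[keldajɯp]

/ø/ harmonizes with /ɯ/ ([-round]) → [e]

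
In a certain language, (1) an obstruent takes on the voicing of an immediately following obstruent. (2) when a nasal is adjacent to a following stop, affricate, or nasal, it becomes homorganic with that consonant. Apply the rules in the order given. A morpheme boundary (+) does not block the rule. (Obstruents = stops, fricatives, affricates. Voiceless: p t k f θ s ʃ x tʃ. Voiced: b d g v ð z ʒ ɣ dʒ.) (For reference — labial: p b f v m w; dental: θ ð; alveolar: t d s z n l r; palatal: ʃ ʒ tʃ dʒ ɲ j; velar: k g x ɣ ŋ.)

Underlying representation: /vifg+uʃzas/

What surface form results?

Rule 1: /f/ before /g/ (voiced) → [v]
Rule 1: /ʃ/ before /z/ (voiced) → [ʒ]
After rule 1: vivg+uʒzas
Rule 2: no segment meets the rule's conditions; no change.

[vivg+uʒzas]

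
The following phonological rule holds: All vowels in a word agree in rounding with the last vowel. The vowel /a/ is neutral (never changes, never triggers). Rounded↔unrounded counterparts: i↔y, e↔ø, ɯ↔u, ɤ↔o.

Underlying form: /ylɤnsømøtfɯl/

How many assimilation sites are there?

3

/y/ harmonizes with /ɯ/ ([-round]) → [i]
/ø/ harmonizes with /ɯ/ ([-round]) → [e]
/ø/ harmonizes with /ɯ/ ([-round]) → [e]
3 segments change.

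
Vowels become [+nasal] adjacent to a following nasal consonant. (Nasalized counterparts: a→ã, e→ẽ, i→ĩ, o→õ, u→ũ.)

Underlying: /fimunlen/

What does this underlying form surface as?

/i/ before nasal /m/ → [ĩ]
/u/ before nasal /n/ → [ũ]
/e/ before nasal /n/ → [ẽ]

[fĩmũnlẽn]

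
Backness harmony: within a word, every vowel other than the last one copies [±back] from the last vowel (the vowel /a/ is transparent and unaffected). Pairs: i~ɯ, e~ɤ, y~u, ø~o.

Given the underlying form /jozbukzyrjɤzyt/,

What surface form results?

[jøzbykzyrjezyt]

/o/ harmonizes with /y/ ([-back]) → [ø]
/u/ harmonizes with /y/ ([-back]) → [y]
/ɤ/ harmonizes with /y/ ([-back]) → [e]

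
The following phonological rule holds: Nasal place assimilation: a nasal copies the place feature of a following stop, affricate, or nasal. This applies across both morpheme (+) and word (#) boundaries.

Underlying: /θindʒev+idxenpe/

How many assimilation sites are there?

/n/ before /dʒ/ (palatal) → [ɲ]
/n/ before /p/ (labial) → [m]
2 segments change.

2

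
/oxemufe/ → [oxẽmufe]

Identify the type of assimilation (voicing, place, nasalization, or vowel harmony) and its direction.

nasalization, regressive

/e/→[ẽ].
Each target copies a feature from the following segment, so the direction is regressive.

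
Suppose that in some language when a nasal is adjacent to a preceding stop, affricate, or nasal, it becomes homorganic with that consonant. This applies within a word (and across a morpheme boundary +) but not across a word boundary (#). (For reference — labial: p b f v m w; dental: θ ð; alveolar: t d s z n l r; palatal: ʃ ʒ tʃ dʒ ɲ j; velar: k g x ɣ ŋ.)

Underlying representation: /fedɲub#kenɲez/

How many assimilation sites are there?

/ɲ/ after /d/ (alveolar) → [n]
/ɲ/ after /n/ (alveolar) → [n]
2 segments change.

2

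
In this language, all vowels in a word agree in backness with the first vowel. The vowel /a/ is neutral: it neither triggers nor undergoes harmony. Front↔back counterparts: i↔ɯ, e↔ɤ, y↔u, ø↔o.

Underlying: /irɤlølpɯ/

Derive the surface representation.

[irelølpi]

/ɤ/ harmonizes with /i/ ([-back]) → [e]
/ɯ/ harmonizes with /i/ ([-back]) → [i]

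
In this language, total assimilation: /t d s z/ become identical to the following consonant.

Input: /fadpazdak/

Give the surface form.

/d/ before /p/ → [p] (total assimilation)
/z/ before /d/ → [d] (total assimilation)

[fappaddak]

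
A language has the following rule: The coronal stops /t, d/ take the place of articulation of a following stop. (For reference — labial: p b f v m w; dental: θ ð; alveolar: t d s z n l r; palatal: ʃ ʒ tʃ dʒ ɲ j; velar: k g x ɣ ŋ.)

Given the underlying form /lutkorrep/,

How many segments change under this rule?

1

/t/ before /k/ (velar) → [k]
1 segment changes.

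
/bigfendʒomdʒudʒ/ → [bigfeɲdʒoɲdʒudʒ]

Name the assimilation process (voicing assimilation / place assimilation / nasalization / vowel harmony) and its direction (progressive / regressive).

place assimilation, regressive

/n/→[ɲ] /m/→[ɲ].
Each target copies a feature from the following segment, so the direction is regressive.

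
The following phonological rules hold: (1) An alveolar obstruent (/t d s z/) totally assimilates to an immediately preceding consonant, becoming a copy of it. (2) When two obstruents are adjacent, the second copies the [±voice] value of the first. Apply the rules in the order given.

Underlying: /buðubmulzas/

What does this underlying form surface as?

Rule 1: /z/ after /l/ → [l] (total assimilation)
After rule 1: buðubmullas
Rule 2: no segment meets the rule's conditions; no change.

[buðubmullas]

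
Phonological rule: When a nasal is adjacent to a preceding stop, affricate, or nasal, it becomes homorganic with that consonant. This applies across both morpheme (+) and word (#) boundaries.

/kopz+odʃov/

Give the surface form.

no segment meets the rule's conditions; no change.

[kopz+odʃov]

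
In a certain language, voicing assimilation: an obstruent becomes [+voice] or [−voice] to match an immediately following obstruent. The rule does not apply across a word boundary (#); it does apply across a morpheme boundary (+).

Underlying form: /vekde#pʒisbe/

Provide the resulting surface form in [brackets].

/k/ before /d/ (voiced) → [g]
/p/ before /ʒ/ (voiced) → [b]
/s/ before /b/ (voiced) → [z]

[vegde#bʒizbe]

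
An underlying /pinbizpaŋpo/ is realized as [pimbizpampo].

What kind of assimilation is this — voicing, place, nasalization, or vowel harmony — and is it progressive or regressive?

/n/→[m] /ŋ/→[m].
Each target copies a feature from the following segment, so the direction is regressive.

place assimilation, regressive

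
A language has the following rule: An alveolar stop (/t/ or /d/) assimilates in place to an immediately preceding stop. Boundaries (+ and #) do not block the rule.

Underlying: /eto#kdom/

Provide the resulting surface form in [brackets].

/d/ after /k/ (velar) → [g]

[eto#kgom]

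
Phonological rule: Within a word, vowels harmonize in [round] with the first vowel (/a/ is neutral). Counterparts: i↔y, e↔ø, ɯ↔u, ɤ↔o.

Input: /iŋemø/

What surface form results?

/ø/ harmonizes with /i/ ([-round]) → [e]

[iŋeme]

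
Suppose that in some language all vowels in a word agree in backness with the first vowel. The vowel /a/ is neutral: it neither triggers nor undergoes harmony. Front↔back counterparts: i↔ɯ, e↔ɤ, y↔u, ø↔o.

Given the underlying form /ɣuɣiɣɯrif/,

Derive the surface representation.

/i/ harmonizes with /u/ ([+back]) → [ɯ]
/i/ harmonizes with /u/ ([+back]) → [ɯ]

[ɣuɣɯɣɯrɯf]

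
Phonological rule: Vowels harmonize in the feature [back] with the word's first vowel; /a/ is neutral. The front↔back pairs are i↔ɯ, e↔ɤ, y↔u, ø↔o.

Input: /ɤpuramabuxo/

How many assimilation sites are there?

0

No segment meets the rule's conditions.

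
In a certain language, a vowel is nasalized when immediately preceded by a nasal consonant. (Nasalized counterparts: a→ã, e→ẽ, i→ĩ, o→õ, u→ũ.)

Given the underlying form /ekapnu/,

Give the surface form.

/u/ after nasal /n/ → [ũ]

[ekapnũ]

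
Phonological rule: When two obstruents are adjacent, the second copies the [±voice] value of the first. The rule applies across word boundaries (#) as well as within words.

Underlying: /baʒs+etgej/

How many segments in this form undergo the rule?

2

/s/ after /ʒ/ (voiced) → [z]
/g/ after /t/ (voiceless) → [k]
2 segments change.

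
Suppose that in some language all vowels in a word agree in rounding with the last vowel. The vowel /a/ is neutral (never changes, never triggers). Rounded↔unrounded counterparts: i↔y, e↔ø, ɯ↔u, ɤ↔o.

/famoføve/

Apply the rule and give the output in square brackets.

/o/ harmonizes with /e/ ([-round]) → [ɤ]
/ø/ harmonizes with /e/ ([-round]) → [e]

[famɤfeve]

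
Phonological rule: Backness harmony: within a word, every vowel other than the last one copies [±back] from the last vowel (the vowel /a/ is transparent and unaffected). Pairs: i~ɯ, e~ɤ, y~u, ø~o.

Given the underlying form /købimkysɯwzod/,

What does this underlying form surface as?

[kobɯmkusɯwzod]

/ø/ harmonizes with /o/ ([+back]) → [o]
/i/ harmonizes with /o/ ([+back]) → [ɯ]
/y/ harmonizes with /o/ ([+back]) → [u]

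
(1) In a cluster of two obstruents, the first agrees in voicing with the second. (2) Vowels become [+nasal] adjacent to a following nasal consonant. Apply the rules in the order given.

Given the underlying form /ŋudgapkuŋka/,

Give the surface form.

Rule 1: no segment meets the rule's conditions; no change.
After rule 1: ŋudgapkuŋka
Rule 2: /u/ before nasal /ŋ/ → [ũ]

[ŋudgapkũŋka]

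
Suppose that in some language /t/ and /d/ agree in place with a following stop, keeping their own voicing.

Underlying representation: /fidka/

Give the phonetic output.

[figka]

/d/ before /k/ (velar) → [g]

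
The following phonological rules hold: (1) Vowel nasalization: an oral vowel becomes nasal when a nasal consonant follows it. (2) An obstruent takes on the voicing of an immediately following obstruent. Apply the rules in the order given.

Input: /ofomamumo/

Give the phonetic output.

[ofõmãmũmo]

Rule 1: /o/ before nasal /m/ → [õ]
Rule 1: /a/ before nasal /m/ → [ã]
Rule 1: /u/ before nasal /m/ → [ũ]
After rule 1: ofõmãmũmo
Rule 2: no segment meets the rule's conditions; no change.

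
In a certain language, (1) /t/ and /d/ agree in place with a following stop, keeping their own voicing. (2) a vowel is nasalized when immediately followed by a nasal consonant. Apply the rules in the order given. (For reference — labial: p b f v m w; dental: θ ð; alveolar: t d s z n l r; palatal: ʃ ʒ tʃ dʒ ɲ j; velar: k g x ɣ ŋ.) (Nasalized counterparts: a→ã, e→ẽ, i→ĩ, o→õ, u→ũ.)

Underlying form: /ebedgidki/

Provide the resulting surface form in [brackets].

[ebeggigki]

Rule 1: /d/ before /g/ (velar) → [g]
Rule 1: /d/ before /k/ (velar) → [g]
After rule 1: ebeggigki
Rule 2: no segment meets the rule's conditions; no change.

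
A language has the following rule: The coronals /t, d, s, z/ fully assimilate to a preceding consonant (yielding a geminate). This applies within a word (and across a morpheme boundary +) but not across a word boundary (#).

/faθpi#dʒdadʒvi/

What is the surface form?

/d/ after /dʒ/ → [dʒ] (total assimilation)

[faθpi#dʒdʒadʒvi]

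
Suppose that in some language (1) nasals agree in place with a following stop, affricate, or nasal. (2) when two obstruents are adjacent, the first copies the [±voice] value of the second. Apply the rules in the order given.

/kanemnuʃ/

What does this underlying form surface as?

Rule 1: /m/ before /n/ (alveolar) → [n]
After rule 1: kanennuʃ
Rule 2: no segment meets the rule's conditions; no change.

[kanennuʃ]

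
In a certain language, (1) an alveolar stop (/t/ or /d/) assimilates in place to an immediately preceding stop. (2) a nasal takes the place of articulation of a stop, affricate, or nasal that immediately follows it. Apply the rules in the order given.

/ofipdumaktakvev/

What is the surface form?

[ofipbumakkakvev]

Rule 1: /d/ after /p/ (labial) → [b]
Rule 1: /t/ after /k/ (velar) → [k]
After rule 1: ofipbumakkakvev
Rule 2: no segment meets the rule's conditions; no change.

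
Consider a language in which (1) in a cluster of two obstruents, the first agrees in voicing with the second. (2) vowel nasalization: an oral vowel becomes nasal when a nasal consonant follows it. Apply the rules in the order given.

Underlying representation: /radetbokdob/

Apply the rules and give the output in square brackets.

Rule 1: /t/ before /b/ (voiced) → [d]
Rule 1: /k/ before /d/ (voiced) → [g]
After rule 1: radedbogdob
Rule 2: no segment meets the rule's conditions; no change.

[radedbogdob]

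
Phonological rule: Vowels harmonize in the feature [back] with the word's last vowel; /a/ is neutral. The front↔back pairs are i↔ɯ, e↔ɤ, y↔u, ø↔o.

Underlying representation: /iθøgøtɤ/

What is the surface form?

/i/ harmonizes with /ɤ/ ([+back]) → [ɯ]
/ø/ harmonizes with /ɤ/ ([+back]) → [o]
/ø/ harmonizes with /ɤ/ ([+back]) → [o]

[ɯθogotɤ]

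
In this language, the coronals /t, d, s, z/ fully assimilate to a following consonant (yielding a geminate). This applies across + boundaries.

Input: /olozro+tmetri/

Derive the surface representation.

[olorro+mmerri]

/z/ before /r/ → [r] (total assimilation)
/t/ before /m/ → [m] (total assimilation)
/t/ before /r/ → [r] (total assimilation)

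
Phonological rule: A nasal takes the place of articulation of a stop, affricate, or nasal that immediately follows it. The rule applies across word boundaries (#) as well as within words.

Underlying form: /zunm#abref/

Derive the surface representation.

[zumm#abref]

/n/ before /m/ (labial) → [m]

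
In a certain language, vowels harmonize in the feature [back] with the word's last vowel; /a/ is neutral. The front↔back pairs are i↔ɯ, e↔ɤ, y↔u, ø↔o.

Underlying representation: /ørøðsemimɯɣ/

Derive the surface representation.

/ø/ harmonizes with /ɯ/ ([+back]) → [o]
/ø/ harmonizes with /ɯ/ ([+back]) → [o]
/e/ harmonizes with /ɯ/ ([+back]) → [ɤ]
/i/ harmonizes with /ɯ/ ([+back]) → [ɯ]

[oroðsɤmɯmɯɣ]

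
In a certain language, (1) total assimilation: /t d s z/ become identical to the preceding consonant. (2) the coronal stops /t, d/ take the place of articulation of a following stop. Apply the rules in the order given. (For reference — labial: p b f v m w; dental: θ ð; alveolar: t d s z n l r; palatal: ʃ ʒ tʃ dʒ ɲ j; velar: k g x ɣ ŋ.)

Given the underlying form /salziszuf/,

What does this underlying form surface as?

Rule 1: /z/ after /l/ → [l] (total assimilation)
Rule 1: /z/ after /s/ → [s] (total assimilation)
After rule 1: sallissuf
Rule 2: no segment meets the rule's conditions; no change.

[sallissuf]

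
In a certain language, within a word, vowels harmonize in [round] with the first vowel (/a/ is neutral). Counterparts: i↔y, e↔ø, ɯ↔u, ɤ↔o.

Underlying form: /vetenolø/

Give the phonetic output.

/o/ harmonizes with /e/ ([-round]) → [ɤ]
/ø/ harmonizes with /e/ ([-round]) → [e]

[vetenɤle]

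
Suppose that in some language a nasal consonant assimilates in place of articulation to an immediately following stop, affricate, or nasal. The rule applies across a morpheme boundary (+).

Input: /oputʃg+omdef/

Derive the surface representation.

/m/ before /d/ (alveolar) → [n]

[oputʃg+ondef]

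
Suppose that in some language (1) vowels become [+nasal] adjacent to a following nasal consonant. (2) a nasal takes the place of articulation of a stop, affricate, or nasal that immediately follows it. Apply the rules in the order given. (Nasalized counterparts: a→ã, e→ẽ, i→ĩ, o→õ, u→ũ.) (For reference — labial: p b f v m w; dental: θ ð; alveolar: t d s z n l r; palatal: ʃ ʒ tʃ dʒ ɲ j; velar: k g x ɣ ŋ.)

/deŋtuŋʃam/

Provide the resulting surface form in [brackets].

[dẽntũŋʃãm]

Rule 1: /e/ before nasal /ŋ/ → [ẽ]
Rule 1: /u/ before nasal /ŋ/ → [ũ]
Rule 1: /a/ before nasal /m/ → [ã]
After rule 1: dẽŋtũŋʃãm
Rule 2: /ŋ/ before /t/ (alveolar) → [n]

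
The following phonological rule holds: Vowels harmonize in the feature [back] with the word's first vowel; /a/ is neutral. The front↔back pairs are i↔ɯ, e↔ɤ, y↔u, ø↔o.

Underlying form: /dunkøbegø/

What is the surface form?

[dunkobɤgo]

/ø/ harmonizes with /u/ ([+back]) → [o]
/e/ harmonizes with /u/ ([+back]) → [ɤ]
/ø/ harmonizes with /u/ ([+back]) → [o]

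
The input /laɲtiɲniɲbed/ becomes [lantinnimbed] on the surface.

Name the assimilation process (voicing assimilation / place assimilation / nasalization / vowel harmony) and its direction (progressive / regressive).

place assimilation, regressive

/ɲ/→[n] /ɲ/→[n] /ɲ/→[m].
Each target copies a feature from the following segment, so the direction is regressive.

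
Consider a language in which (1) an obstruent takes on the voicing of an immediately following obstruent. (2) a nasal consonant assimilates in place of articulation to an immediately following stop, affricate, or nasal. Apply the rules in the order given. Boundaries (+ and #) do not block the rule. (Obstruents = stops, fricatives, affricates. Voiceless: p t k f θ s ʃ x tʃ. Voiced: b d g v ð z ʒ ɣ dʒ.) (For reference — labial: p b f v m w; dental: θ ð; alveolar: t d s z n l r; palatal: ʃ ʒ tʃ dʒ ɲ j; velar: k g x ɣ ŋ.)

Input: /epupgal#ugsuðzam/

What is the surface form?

[epubgal#uksuðzam]

Rule 1: /p/ before /g/ (voiced) → [b]
Rule 1: /g/ before /s/ (voiceless) → [k]
After rule 1: epubgal#uksuðzam
Rule 2: no segment meets the rule's conditions; no change.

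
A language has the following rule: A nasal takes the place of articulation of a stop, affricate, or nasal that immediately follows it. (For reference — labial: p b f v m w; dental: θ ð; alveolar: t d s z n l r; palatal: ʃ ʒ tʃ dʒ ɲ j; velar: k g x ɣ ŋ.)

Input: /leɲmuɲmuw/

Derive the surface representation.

/ɲ/ before /m/ (labial) → [m]
/ɲ/ before /m/ (labial) → [m]

[lemmummuw]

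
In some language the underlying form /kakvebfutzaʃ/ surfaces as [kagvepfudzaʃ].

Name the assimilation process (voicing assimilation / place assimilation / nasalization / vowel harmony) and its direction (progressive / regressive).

voicing assimilation, regressive

/k/→[g] /b/→[p] /t/→[d].
Each target copies a feature from the following segment, so the direction is regressive.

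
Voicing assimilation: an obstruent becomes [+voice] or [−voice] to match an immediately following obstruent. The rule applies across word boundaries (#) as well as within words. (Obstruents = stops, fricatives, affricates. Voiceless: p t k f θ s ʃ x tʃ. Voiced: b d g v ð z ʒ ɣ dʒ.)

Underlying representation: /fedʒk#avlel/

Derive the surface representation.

/dʒ/ before /k/ (voiceless) → [tʃ]

[fetʃk#avlel]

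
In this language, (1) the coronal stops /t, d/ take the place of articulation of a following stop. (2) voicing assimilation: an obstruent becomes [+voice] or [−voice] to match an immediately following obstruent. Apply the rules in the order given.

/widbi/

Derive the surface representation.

[wibbi]

Rule 1: /d/ before /b/ (labial) → [b]
After rule 1: wibbi
Rule 2: no segment meets the rule's conditions; no change.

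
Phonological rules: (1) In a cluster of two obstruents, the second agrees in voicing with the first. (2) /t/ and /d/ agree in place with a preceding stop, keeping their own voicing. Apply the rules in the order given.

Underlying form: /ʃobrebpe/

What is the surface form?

[ʃobrebbe]

Rule 1: /p/ after /b/ (voiced) → [b]
After rule 1: ʃobrebbe
Rule 2: no segment meets the rule's conditions; no change.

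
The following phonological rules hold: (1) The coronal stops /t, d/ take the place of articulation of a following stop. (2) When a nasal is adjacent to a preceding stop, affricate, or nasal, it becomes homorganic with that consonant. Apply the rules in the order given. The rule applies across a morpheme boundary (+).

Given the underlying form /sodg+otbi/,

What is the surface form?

[sogg+opbi]

Rule 1: /d/ before /g/ (velar) → [g]
Rule 1: /t/ before /b/ (labial) → [p]
After rule 1: sogg+opbi
Rule 2: no segment meets the rule's conditions; no change.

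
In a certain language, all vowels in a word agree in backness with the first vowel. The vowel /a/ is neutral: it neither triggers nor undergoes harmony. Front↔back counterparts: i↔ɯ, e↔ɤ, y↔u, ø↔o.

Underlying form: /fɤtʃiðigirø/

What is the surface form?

/i/ harmonizes with /ɤ/ ([+back]) → [ɯ]
/i/ harmonizes with /ɤ/ ([+back]) → [ɯ]
/i/ harmonizes with /ɤ/ ([+back]) → [ɯ]
/ø/ harmonizes with /ɤ/ ([+back]) → [o]

[fɤtʃɯðɯgɯro]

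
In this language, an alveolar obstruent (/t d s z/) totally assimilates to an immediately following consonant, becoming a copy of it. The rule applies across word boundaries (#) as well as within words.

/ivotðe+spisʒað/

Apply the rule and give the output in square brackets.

[ivoððe+ppiʒʒað]

/t/ before /ð/ → [ð] (total assimilation)
/s/ before /p/ → [p] (total assimilation)
/s/ before /ʒ/ → [ʒ] (total assimilation)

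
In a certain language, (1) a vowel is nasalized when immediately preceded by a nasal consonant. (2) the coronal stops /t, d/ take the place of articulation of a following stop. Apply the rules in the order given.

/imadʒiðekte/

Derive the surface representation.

Rule 1: /a/ after nasal /m/ → [ã]
After rule 1: imãdʒiðekte
Rule 2: no segment meets the rule's conditions; no change.

[imãdʒiðekte]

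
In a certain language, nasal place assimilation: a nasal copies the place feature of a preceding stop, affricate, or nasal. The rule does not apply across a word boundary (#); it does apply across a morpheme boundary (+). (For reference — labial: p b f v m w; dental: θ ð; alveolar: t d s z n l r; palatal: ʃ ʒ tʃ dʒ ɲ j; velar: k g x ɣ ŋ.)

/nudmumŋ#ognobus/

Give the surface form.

[nudnumm#ogŋobus]

/m/ after /d/ (alveolar) → [n]
/ŋ/ after /m/ (labial) → [m]
/n/ after /g/ (velar) → [ŋ]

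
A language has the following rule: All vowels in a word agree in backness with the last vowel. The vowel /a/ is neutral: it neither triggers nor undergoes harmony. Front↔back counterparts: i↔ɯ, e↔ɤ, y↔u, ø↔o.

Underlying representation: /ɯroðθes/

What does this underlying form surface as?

[irøðθes]

/ɯ/ harmonizes with /e/ ([-back]) → [i]
/o/ harmonizes with /e/ ([-back]) → [ø]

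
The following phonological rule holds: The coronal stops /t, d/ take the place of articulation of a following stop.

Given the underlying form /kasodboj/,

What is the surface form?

/d/ before /b/ (labial) → [b]

[kasobboj]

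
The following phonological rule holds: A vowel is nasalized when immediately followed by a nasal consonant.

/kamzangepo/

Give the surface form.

/a/ before nasal /m/ → [ã]
/a/ before nasal /n/ → [ã]

[kãmzãngepo]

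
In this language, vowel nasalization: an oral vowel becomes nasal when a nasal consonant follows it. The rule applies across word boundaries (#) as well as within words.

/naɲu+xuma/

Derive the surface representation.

[nãɲu+xũma]

/a/ before nasal /ɲ/ → [ã]
/u/ before nasal /m/ → [ũ]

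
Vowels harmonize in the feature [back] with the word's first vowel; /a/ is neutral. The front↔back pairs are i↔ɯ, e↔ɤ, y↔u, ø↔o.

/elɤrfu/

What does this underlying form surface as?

[elerfy]

/ɤ/ harmonizes with /e/ ([-back]) → [e]
/u/ harmonizes with /e/ ([-back]) → [y]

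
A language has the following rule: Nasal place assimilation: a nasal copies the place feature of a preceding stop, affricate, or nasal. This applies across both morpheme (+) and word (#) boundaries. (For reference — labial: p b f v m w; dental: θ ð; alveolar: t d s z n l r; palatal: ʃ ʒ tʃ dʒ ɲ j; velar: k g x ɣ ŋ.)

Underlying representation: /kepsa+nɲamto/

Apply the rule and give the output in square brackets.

/ɲ/ after /n/ (alveolar) → [n]

[kepsa+nnamto]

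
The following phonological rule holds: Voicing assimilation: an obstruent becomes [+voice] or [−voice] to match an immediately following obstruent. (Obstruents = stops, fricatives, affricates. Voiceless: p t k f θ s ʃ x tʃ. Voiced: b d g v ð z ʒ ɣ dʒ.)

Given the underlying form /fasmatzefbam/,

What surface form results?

/t/ before /z/ (voiced) → [d]
/f/ before /b/ (voiced) → [v]

[fasmadzevbam]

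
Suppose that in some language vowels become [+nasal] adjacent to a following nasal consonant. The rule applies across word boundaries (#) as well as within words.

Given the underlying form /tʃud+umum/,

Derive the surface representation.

[tʃud+ũmũm]

/u/ before nasal /m/ → [ũ]
/u/ before nasal /m/ → [ũ]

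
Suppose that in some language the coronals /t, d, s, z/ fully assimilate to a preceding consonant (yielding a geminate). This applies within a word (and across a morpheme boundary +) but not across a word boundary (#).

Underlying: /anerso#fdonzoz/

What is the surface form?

/s/ after /r/ → [r] (total assimilation)
/d/ after /f/ → [f] (total assimilation)
/z/ after /n/ → [n] (total assimilation)

[anerro#ffonnoz]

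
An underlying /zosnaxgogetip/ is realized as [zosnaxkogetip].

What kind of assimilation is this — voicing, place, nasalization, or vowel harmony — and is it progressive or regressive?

voicing assimilation, progressive

/g/→[k].
Each target copies a feature from the preceding segment, so the direction is progressive.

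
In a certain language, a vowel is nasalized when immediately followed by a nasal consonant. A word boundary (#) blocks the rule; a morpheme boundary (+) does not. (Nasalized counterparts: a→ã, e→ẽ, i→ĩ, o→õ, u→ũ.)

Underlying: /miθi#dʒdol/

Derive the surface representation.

no segment meets the rule's conditions; no change.

[miθi#dʒdol]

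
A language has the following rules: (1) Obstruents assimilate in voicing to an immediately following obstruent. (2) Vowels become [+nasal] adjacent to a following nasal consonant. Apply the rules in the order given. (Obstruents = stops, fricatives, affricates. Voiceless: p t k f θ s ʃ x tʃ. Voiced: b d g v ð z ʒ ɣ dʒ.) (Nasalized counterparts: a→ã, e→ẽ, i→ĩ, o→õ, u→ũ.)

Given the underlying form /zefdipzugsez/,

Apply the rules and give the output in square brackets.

[zevdibzuksez]

Rule 1: /f/ before /d/ (voiced) → [v]
Rule 1: /p/ before /z/ (voiced) → [b]
Rule 1: /g/ before /s/ (voiceless) → [k]
After rule 1: zevdibzuksez
Rule 2: no segment meets the rule's conditions; no change.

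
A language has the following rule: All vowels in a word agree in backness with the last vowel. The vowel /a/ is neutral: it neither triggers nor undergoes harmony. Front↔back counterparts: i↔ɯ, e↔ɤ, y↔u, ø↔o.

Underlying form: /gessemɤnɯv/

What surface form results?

/e/ harmonizes with /ɯ/ ([+back]) → [ɤ]
/e/ harmonizes with /ɯ/ ([+back]) → [ɤ]

[gɤssɤmɤnɯv]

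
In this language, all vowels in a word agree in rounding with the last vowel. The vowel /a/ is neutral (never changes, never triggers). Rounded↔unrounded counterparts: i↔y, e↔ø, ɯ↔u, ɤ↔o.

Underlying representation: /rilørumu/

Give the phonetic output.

/i/ harmonizes with /u/ ([+round]) → [y]

[rylørumu]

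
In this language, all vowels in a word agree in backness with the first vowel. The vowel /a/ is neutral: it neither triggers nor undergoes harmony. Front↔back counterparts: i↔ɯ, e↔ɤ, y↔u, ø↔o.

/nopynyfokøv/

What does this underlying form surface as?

[nopunufokov]

/y/ harmonizes with /o/ ([+back]) → [u]
/y/ harmonizes with /o/ ([+back]) → [u]
/ø/ harmonizes with /o/ ([+back]) → [o]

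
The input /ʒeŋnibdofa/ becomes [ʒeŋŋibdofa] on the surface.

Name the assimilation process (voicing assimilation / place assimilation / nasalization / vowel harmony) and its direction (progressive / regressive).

/n/→[ŋ].
Each target copies a feature from the preceding segment, so the direction is progressive.

place assimilation, progressive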